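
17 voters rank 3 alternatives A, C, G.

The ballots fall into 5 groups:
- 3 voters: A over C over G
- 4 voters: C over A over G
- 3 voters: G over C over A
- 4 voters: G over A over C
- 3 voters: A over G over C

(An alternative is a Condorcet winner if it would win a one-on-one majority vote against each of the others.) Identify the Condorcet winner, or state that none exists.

Pairwise majorities:
A vs C: A, 10–7.
A vs G: A wins 10–7.
C vs G: G wins 10–7.
A defeats every rival head-to-head and is the Condorcet winner.

A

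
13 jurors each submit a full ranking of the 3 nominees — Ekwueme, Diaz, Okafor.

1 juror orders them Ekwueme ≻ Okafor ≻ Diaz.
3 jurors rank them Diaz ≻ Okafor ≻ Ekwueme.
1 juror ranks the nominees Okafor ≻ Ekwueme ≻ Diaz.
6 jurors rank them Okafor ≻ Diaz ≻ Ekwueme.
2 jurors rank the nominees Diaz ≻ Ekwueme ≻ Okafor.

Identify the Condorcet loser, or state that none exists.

Ekwueme

Pairwise majorities:
Ekwueme–Diaz: Diaz 11–2.
Ekwueme vs Okafor: Okafor, 10–3.
Diaz vs Okafor: Okafor wins 8–5.
Ekwueme loses to every other nominee — it is the Condorcet loser.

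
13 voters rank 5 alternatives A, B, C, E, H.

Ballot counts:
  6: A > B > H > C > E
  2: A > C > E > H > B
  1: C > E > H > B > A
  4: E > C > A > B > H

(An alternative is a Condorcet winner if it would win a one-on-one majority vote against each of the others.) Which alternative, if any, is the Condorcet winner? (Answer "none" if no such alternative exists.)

Check each pair by majority over 13 ballots:
A vs B: A, 12–1.
A vs C: A, 8–5.
A–E: A 8–5.
A vs H: A wins 12–1.
B–C: C 7–6.
B vs E: E wins 7–6.
B–H: B 10–3.
C vs E: C wins 9–4.
C–H: C 7–6.
E vs H: E wins 7–6.
A defeats every rival head-to-head and is the Condorcet winner.

A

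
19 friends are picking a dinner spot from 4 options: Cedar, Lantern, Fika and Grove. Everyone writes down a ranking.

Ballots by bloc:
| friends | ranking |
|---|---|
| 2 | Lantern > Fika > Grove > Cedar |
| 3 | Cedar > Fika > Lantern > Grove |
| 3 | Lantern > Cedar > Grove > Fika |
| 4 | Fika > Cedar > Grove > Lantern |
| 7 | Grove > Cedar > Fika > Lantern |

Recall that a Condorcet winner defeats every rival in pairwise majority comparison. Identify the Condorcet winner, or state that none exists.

Cedar

Check each pair by majority over 19 ballots:
Cedar vs Lantern: Cedar, 14–5.
Cedar vs Fika: Cedar, 13–6.
Cedar vs Grove: Cedar wins 10–9.
Lantern–Fika: Fika 14–5.
Lantern vs Grove: Grove wins 11–8.
Fika vs Grove: Grove wins 10–9.
Cedar beats each of Lantern, Fika, Grove — Cedar is the Condorcet winner.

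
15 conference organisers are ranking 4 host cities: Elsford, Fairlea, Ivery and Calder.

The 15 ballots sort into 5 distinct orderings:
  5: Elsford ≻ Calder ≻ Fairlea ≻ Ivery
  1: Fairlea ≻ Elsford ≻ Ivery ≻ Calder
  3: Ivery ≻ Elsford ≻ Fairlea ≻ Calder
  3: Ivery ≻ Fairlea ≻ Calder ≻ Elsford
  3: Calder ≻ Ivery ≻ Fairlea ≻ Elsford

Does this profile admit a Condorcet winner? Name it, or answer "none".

none

Head-to-head results (15 organisers):
Elsford vs Fairlea: Elsford preferred on 5+3 = 8 ballots; Elsford wins 8–7.
Elsford vs Ivery: 5+1 = 6 for Elsford, 9 for Ivery — Ivery by 9–6.
Elsford vs Calder: 5+1+3 = 9 for Elsford, 6 for Calder — Elsford by 9–6.
Fairlea vs Ivery: Fairlea preferred on 5+1 = 6 ballots; Ivery wins 9–6.
Fairlea vs Calder: Fairlea is ranked higher on 1+3+3 = 7 ballots, Calder on 8. Calder wins 8–7.
Ivery vs Calder: 1+3+3 = 7 for Ivery, 8 for Calder — Calder by 8–7.
Each city drops at least one matchup (Elsford loses to Ivery; Fairlea loses to Elsford; Ivery loses to Calder; Calder loses to Elsford); the cycle Elsford > Calder > Ivery > Elsford rules out a Condorcet winner.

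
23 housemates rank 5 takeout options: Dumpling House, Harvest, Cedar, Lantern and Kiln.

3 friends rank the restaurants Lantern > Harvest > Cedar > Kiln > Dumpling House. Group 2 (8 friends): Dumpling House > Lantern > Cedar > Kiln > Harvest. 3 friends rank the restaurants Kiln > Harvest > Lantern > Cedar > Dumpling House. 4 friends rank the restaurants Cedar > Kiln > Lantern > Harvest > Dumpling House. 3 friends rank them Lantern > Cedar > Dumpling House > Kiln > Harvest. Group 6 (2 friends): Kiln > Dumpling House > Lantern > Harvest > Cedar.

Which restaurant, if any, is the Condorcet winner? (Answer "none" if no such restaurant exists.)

Check each pair by majority over 23 ballots:
Dumpling House vs Harvest: Dumpling House, 13–10.
Dumpling House vs Cedar: 10 to 13, Cedar.
Dumpling House–Lantern: Lantern 13–10.
Dumpling House vs Kiln: Dumpling House is ranked higher on 8+3 = 11 ballots, Kiln on 12. Kiln wins 12–11.
Harvest–Cedar: Cedar 15–8.
Harvest vs Lantern: 3 for Harvest, 20 for Lantern — Lantern by 20–3.
Harvest vs Kiln: 3 for Harvest, 20 for Kiln — Kiln by 20–3.
Cedar–Lantern: Lantern 19–4.
Cedar vs Kiln: Cedar is ranked higher on 3+8+4+3 = 18 ballots, Kiln on 5. Cedar wins 18–5.
Lantern vs Kiln: Lantern preferred on 3+8+3 = 14 ballots; Lantern wins 14–9.
Lantern wins every pairwise contest, so Lantern is the Condorcet winner.

Lantern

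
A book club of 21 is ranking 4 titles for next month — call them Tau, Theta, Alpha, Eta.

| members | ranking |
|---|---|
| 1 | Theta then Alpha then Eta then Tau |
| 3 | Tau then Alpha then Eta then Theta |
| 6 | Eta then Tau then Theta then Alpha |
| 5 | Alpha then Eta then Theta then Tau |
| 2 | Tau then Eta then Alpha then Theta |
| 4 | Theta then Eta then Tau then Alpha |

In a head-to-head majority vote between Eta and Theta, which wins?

Eta

Ballots ranking Eta above Theta: 3 + 6 + 5 + 2 = 16.
Ballots ranking Theta above Eta: 21 − 16 = 5.
Eta wins the head-to-head 16–5.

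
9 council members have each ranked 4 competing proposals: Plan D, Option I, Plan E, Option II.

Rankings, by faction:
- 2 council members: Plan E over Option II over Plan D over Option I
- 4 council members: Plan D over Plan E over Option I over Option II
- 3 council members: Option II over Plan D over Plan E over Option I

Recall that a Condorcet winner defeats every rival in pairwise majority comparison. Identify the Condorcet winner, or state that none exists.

none

Pairwise majorities:
Plan D vs Option I: 9 to 0, Plan D.
Plan D vs Plan E: 4+3 = 7 for Plan D, 2 for Plan E — Plan D by 7–2.
Plan D vs Option II: 4 to 5, Option II.
Option I vs Plan E: Option I is ranked higher on 0 ballots, Plan E on 9. Plan E wins 9–0.
Option I vs Option II: 4 for Option I, 5 for Option II — Option II by 5–4.
Plan E vs Option II: Plan E preferred on 2+4 = 6 ballots; Plan E wins 6–3.
Each option drops at least one matchup (Plan D loses to Option II; Option I loses to Plan D; Plan E loses to Plan D; Option II loses to Plan E); the cycle Plan D > Plan E > Option II > Plan D rules out a Condorcet winner.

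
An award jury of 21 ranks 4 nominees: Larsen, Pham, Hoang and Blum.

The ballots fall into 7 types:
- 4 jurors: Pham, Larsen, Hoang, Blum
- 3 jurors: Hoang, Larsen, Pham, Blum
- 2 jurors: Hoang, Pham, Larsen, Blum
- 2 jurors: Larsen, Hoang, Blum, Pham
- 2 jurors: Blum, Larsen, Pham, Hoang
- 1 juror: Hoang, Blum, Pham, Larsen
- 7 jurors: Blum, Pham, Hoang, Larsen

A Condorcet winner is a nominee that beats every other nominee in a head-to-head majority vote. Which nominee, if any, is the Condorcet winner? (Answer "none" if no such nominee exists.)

Pairwise majorities:
Larsen vs Pham: Pham wins 14–7.
Larsen–Hoang: Hoang 13–8.
Larsen vs Blum: Larsen, 11–10.
Pham vs Hoang: Pham, 13–8.
Pham vs Blum: Blum, 12–9.
Hoang vs Blum: Hoang wins 12–9.
No nominee is unbeaten: Larsen loses to Pham; Pham loses to Blum; Hoang loses to Pham; Blum loses to Larsen. In particular Larsen → Blum → Pham → Larsen is a majority cycle — no Condorcet winner exists.

none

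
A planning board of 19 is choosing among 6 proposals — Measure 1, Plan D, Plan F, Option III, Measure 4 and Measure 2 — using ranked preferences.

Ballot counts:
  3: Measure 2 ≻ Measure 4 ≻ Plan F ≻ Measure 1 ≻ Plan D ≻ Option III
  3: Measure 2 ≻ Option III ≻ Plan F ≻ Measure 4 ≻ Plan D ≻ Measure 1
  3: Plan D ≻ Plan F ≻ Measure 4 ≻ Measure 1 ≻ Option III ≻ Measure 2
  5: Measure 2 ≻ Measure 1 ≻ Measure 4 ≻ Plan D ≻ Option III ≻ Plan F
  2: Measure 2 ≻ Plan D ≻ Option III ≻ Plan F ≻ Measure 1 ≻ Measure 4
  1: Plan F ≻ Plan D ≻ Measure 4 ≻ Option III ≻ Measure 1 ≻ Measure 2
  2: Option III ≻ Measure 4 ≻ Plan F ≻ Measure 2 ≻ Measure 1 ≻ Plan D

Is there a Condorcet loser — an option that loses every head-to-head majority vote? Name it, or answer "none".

Pairwise majorities:
Measure 1 vs Plan D: Measure 1 wins 10–9.
Measure 1 vs Plan F: Plan F wins 14–5.
Measure 1 vs Option III: Measure 1 wins 11–8.
Measure 1–Measure 4: Measure 4 12–7.
Measure 1 vs Measure 2: Measure 1 preferred on 3+1 = 4 ballots; Measure 2 wins 15–4.
Plan D vs Plan F: Plan D, 10–9.
Plan D vs Option III: Plan D preferred on 3+3+5+2+1 = 14 ballots; Plan D wins 14–5.
Plan D vs Measure 4: 3+2+1 = 6 for Plan D, 13 for Measure 4 — Measure 4 by 13–6.
Plan D–Measure 2: Measure 2 15–4.
Plan F vs Option III: Option III wins 12–7.
Plan F vs Measure 4: 9 to 10, Measure 4.
Plan F–Measure 2: Measure 2 13–6.
Option III vs Measure 4: Measure 4, 12–7.
Option III vs Measure 2: Measure 2, 13–6.
Measure 4 vs Measure 2: Measure 2 wins 13–6.
Every option wins at least one matchup (Measure 1 beats Plan D; Plan D beats Plan F; Plan F beats Measure 1; Option III beats Plan F; Measure 4 beats Measure 1; Measure 2 beats Measure 1), so there is no Condorcet loser.

none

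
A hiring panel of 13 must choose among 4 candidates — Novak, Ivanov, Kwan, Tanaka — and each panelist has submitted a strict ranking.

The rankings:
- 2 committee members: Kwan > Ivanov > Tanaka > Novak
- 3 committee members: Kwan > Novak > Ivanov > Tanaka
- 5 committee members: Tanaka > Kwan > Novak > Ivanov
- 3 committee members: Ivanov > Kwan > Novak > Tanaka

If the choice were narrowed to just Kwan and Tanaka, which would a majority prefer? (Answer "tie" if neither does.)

Kwan

Ballots ranking Kwan above Tanaka: 2 + 3 + 3 = 8.
Ballots ranking Tanaka above Kwan: 13 − 8 = 5.
Kwan wins the head-to-head 8–5.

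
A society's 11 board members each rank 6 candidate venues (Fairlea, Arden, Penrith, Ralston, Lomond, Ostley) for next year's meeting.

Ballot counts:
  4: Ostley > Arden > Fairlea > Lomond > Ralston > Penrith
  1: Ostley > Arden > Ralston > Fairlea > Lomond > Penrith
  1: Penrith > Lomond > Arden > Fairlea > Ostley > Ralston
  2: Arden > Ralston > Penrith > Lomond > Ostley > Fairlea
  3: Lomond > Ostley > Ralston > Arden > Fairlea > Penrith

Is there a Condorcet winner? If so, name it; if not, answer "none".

none

Pairwise majorities:
Fairlea vs Arden: 0 for Fairlea, 11 for Arden — Arden by 11–0.
Fairlea vs Penrith: Fairlea preferred on 4+1+3 = 8 ballots; Fairlea wins 8–3.
Fairlea vs Ralston: 5 to 6, Ralston.
Fairlea vs Lomond: Fairlea preferred on 4+1 = 5 ballots; Lomond wins 6–5.
Fairlea vs Ostley: Fairlea preferred on 1 ballot; Ostley wins 10–1.
Arden vs Penrith: 4+1+2+3 = 10 for Arden, 1 for Penrith — Arden by 10–1.
Arden vs Ralston: Arden preferred on 4+1+1+2 = 8 ballots; Arden wins 8–3.
Arden vs Lomond: Arden is ranked higher on 4+1+2 = 7 ballots, Lomond on 4. Arden wins 7–4.
Arden vs Ostley: Arden is ranked higher on 1+2 = 3 ballots, Ostley on 8. Ostley wins 8–3.
Penrith vs Ralston: Penrith preferred on 1 ballot; Ralston wins 10–1.
Penrith vs Lomond: 3 to 8, Lomond.
Penrith vs Ostley: 1+2 = 3 for Penrith, 8 for Ostley — Ostley by 8–3.
Ralston vs Lomond: 3 to 8, Lomond.
Ralston vs Ostley: 2 for Ralston, 9 for Ostley — Ostley by 9–2.
Lomond vs Ostley: 6 to 5, Lomond.
No city is unbeaten: Fairlea loses to Arden; Arden loses to Ostley; Penrith loses to Fairlea; Ralston loses to Arden; Lomond loses to Arden; Ostley loses to Lomond. In particular Arden → Lomond → Ostley → Arden is a majority cycle — no Condorcet winner exists.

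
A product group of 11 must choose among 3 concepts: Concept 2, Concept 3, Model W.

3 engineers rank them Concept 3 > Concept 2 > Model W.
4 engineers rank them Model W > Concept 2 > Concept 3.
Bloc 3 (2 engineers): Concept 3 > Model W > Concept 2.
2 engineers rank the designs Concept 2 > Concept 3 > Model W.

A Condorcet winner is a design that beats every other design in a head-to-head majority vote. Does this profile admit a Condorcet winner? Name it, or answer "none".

Check each pair by majority over 11 ballots:
Concept 2 vs Concept 3: 4+2 = 6 for Concept 2, 5 for Concept 3 — Concept 2 by 6–5.
Concept 2–Model W: Model W 6–5.
Concept 3–Model W: Concept 3 7–4.
Every design loses at least once (Concept 2 loses to Model W; Concept 3 loses to Concept 2; Model W loses to Concept 3). The majority relation contains the cycle Concept 2 > Concept 3 > Model W > Concept 2, so there is no Condorcet winner.

none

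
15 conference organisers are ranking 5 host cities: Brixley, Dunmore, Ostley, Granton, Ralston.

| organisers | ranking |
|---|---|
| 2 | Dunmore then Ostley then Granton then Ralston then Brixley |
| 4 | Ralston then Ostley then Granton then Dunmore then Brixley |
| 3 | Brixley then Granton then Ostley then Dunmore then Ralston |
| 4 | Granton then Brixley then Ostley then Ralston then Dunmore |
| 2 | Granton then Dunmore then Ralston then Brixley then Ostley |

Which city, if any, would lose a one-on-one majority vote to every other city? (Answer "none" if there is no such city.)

Head-to-head results (15 organisers):
Brixley–Dunmore: Dunmore 8–7.
Brixley vs Ostley: Brixley preferred on 3+4+2 = 9 ballots; Brixley wins 9–6.
Brixley vs Granton: 3 for Brixley, 12 for Granton — Granton by 12–3.
Brixley vs Ralston: 3+4 = 7 for Brixley, 8 for Ralston — Ralston by 8–7.
Dunmore–Ostley: Ostley 11–4.
Dunmore vs Granton: 2 to 13, Granton.
Dunmore vs Ralston: Dunmore preferred on 2+3+2 = 7 ballots; Ralston wins 8–7.
Ostley vs Granton: Granton, 9–6.
Ostley vs Ralston: 9 to 6, Ostley.
Granton vs Ralston: Granton is ranked higher on 2+3+4+2 = 11 ballots, Ralston on 4. Granton wins 11–4.
Each city has at least one pairwise win (Brixley beats Ostley; Dunmore beats Brixley; Ostley beats Dunmore; Granton beats Brixley; Ralston beats Brixley) — no Condorcet loser.

none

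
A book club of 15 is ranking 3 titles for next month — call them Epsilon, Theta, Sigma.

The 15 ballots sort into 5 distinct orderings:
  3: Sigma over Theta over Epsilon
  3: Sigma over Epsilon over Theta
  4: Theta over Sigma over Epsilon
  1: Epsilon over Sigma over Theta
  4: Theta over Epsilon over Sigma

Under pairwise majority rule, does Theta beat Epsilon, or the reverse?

Theta

Ballots ranking Theta above Epsilon: 3 + 4 + 4 = 11.
Ballots ranking Epsilon above Theta: 15 − 11 = 4.
Theta wins the head-to-head 11–4.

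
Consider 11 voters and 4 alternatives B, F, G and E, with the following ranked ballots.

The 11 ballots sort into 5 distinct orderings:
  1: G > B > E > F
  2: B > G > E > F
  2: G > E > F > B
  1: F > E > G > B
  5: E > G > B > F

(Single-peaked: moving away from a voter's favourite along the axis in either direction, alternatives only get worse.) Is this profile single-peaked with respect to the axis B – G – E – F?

yes

Axis positions: B=1, G=2, E=3, F=4.
Group 1 (peak G at position 2): ranking walks positions 2-1-3-4, expanding outward from the peak — single-peaked.
Group 2 (peak B at position 1): ranking walks positions 1-2-3-4, expanding outward from the peak — single-peaked.
Group 3 (peak G at position 2): ranking walks positions 2-3-4-1, expanding outward from the peak — single-peaked.
Group 4 (peak F at position 4): ranking walks positions 4-3-2-1, expanding outward from the peak — single-peaked.
Group 5 (peak E at position 3): ranking walks positions 3-2-1-4, expanding outward from the peak — single-peaked.
Every ranking is single-peaked on this axis.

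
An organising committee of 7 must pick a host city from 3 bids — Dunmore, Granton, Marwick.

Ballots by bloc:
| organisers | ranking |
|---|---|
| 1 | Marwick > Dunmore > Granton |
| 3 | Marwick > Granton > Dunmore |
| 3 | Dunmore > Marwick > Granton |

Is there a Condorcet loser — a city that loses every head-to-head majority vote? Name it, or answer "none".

Head-to-head results (7 organisers):
Dunmore vs Granton: Dunmore wins 4–3.
Dunmore–Marwick: Marwick 4–3.
Granton vs Marwick: Granton is ranked higher on 0 ballots, Marwick on 7. Marwick wins 7–0.
Granton is beaten in every head-to-head and is the Condorcet loser.

Granton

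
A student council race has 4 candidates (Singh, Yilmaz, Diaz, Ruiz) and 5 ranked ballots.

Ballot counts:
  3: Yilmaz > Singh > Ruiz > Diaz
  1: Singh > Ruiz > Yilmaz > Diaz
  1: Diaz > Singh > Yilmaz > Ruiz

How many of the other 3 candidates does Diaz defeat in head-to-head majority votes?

0

Diaz against each rival (5 voters):
Diaz vs Singh: Diaz preferred on 1 ballot; Singh wins 4–1.
Diaz vs Yilmaz: Diaz preferred on 1 ballot; Yilmaz wins 4–1.
Diaz vs Ruiz: 1 for Diaz, 4 for Ruiz — Ruiz by 4–1.
Diaz beats no one; loses to Singh, Yilmaz, Ruiz — 0 pairwise wins.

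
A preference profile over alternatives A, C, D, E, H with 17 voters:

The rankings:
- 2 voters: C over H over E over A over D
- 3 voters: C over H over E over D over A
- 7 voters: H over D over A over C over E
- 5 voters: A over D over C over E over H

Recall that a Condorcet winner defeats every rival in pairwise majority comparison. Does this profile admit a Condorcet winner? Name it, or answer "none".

none

Check each pair by majority over 17 ballots:
A vs C: A wins 12–5.
A–D: D 10–7.
A vs E: A wins 12–5.
A vs H: H, 12–5.
C vs D: D wins 12–5.
C vs E: C wins 17–0.
C vs H: C wins 10–7.
D–E: D 12–5.
D vs H: H wins 12–5.
E–H: H 12–5.
Every alternative loses at least once (A loses to D; C loses to A; D loses to H; E loses to A; H loses to C). The majority relation contains the cycle A → C → H → A, so there is no Condorcet winner.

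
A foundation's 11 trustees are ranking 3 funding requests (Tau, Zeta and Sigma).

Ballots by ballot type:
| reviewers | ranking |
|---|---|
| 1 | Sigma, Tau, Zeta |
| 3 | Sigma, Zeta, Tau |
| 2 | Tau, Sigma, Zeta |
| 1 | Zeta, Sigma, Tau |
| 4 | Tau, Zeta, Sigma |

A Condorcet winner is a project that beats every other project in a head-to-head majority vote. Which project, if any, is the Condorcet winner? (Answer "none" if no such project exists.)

Check each pair by majority over 11 ballots:
Tau–Zeta: Tau 7–4.
Tau–Sigma: Tau 6–5.
Zeta–Sigma: Sigma 6–5.
Tau defeats every rival head-to-head and is the Condorcet winner.

Tau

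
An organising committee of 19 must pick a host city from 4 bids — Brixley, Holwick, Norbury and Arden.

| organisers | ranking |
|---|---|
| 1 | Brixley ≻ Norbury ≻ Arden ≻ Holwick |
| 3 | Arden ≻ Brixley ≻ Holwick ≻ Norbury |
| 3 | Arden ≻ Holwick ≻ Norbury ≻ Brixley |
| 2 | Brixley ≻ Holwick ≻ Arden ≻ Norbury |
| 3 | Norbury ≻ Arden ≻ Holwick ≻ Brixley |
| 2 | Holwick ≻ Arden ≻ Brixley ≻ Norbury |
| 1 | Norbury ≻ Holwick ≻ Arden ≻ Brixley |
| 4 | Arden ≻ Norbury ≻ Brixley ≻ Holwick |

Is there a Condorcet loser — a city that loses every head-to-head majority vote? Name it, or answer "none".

Head-to-head results (19 organisers):
Brixley vs Holwick: Brixley is ranked higher on 1+3+2+4 = 10 ballots, Holwick on 9. Brixley wins 10–9.
Brixley vs Norbury: Brixley is ranked higher on 1+3+2+2 = 8 ballots, Norbury on 11. Norbury wins 11–8.
Brixley vs Arden: Brixley preferred on 1+2 = 3 ballots; Arden wins 16–3.
Holwick–Norbury: Holwick 10–9.
Holwick vs Arden: 2+2+1 = 5 for Holwick, 14 for Arden — Arden by 14–5.
Norbury vs Arden: 1+3+1 = 5 for Norbury, 14 for Arden — Arden by 14–5.
Each city has at least one pairwise win (Brixley beats Holwick; Holwick beats Norbury; Norbury beats Brixley; Arden beats Brixley) — no Condorcet loser.

none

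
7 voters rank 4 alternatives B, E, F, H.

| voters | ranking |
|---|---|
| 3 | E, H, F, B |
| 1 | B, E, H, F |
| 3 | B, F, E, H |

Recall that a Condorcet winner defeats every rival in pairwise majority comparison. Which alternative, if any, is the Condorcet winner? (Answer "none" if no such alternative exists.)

Check each pair by majority over 7 ballots:
B–E: B 4–3.
B vs F: B wins 4–3.
B vs H: B wins 4–3.
E vs F: E, 4–3.
E vs H: E wins 7–0.
F–H: H 4–3.
B defeats every rival head-to-head and is the Condorcet winner.

B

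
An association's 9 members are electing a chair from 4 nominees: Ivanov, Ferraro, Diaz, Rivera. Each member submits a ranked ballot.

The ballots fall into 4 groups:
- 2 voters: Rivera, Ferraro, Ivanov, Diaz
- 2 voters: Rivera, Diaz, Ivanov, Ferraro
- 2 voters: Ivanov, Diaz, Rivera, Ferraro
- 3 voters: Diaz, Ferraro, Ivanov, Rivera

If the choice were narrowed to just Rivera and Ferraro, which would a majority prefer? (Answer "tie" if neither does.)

Rivera

Ballots ranking Rivera above Ferraro: 2 + 2 + 2 = 6.
Ballots ranking Ferraro above Rivera: 9 − 6 = 3.
Rivera wins the head-to-head 6–3.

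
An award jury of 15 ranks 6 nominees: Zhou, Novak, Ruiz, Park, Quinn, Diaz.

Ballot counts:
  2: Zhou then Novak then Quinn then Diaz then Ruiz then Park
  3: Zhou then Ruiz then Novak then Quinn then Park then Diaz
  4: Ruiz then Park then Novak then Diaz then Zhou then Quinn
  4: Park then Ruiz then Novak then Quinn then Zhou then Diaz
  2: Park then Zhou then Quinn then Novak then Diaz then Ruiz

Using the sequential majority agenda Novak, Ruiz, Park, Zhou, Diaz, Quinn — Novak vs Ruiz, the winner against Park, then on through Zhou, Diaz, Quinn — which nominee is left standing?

Ruiz

Round 1: Novak vs Ruiz — 4–11, Ruiz advances.
Round 2: Ruiz vs Park — 9–6, Ruiz advances.
Round 3: Ruiz vs Zhou — 8–7, Ruiz advances.
Round 4: Ruiz vs Diaz — 11–4, Ruiz advances.
Round 5: Ruiz vs Quinn — 11–4, Ruiz advances.
The agenda winner is Ruiz.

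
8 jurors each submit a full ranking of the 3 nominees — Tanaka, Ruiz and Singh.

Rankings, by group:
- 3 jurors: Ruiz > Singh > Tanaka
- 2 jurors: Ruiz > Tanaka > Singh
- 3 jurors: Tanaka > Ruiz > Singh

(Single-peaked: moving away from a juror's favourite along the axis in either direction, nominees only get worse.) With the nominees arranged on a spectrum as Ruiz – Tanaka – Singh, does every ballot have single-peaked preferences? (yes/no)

Axis positions: Ruiz=1, Tanaka=2, Singh=3.
Group 1: ranking walks positions 1-3-2; Singh is ranked above Tanaka even though Tanaka lies between Singh and the peak Ruiz on the axis — preferences dip and rise again. Not single-peaked.
Group 2 (peak Ruiz at position 1): ranking walks positions 1-2-3, expanding outward from the peak — single-peaked.
Group 3 (peak Tanaka at position 2): ranking walks positions 2-1-3, expanding outward from the peak — single-peaked.
Group 1 violates single-peakedness, so the profile is not single-peaked on this axis.

no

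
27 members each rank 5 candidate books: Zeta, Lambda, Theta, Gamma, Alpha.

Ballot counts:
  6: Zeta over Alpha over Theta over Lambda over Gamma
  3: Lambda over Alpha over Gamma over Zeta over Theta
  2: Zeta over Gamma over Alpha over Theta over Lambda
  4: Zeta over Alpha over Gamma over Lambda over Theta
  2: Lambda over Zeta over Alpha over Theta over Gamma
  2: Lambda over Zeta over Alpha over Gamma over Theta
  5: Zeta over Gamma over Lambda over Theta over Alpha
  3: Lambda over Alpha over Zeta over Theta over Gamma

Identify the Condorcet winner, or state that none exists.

Pairwise majorities:
Zeta vs Lambda: Zeta preferred on 6+2+4+5 = 17 ballots; Zeta wins 17–10.
Zeta vs Theta: 27 to 0, Zeta.
Zeta vs Gamma: 24 to 3, Zeta.
Zeta vs Alpha: 6+2+4+2+2+5 = 21 for Zeta, 6 for Alpha — Zeta by 21–6.
Lambda vs Theta: 19 to 8, Lambda.
Lambda vs Gamma: Lambda preferred on 6+3+2+2+3 = 16 ballots; Lambda wins 16–11.
Lambda vs Alpha: Lambda preferred on 3+2+2+5+3 = 15 ballots; Lambda wins 15–12.
Theta vs Gamma: 6+2+3 = 11 for Theta, 16 for Gamma — Gamma by 16–11.
Theta vs Alpha: 5 for Theta, 22 for Alpha — Alpha by 22–5.
Gamma vs Alpha: 2+5 = 7 for Gamma, 20 for Alpha — Alpha by 20–7.
Zeta wins every pairwise contest, so Zeta is the Condorcet winner.

Zeta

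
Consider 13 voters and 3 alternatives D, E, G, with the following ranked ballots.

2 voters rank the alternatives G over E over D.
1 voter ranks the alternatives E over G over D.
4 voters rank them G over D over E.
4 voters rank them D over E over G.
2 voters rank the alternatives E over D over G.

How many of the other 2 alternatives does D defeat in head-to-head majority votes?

1

D against each rival (13 voters):
D–E: D 8–5.
D vs G: G wins 7–6.
D beats E; loses to G — 1 pairwise win.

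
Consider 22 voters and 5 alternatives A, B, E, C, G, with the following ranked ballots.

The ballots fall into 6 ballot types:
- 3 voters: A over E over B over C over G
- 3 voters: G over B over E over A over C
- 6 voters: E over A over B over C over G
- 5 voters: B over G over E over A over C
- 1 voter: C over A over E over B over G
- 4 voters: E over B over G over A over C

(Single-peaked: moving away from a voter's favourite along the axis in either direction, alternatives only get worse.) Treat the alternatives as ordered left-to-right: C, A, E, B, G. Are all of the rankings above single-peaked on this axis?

Axis positions: C=1, A=2, E=3, B=4, G=5.
Ballot type 1 (peak A at position 2): ranking walks positions 2-3-4-1-5, expanding outward from the peak — single-peaked.
Ballot type 2 (peak G at position 5): ranking walks positions 5-4-3-2-1, expanding outward from the peak — single-peaked.
Ballot type 3 (peak E at position 3): ranking walks positions 3-2-4-1-5, expanding outward from the peak — single-peaked.
Ballot type 4 (peak B at position 4): ranking walks positions 4-5-3-2-1, expanding outward from the peak — single-peaked.
Ballot type 5 (peak C at position 1): ranking walks positions 1-2-3-4-5, expanding outward from the peak — single-peaked.
Ballot type 6 (peak E at position 3): ranking walks positions 3-4-5-2-1, expanding outward from the peak — single-peaked.
Every ranking is single-peaked on this axis.

yes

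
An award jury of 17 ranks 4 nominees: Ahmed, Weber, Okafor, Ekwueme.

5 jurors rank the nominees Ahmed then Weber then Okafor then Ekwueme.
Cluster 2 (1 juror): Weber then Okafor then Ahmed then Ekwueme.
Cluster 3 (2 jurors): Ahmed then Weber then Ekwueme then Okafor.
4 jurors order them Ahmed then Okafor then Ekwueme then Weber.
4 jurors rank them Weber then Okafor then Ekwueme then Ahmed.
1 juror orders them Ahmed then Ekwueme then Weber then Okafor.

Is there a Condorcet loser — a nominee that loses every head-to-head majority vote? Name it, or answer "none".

Head-to-head results (17 jurors):
Ahmed–Weber: Ahmed 12–5.
Ahmed vs Okafor: Ahmed, 12–5.
Ahmed vs Ekwueme: Ahmed wins 13–4.
Weber vs Okafor: Weber is ranked higher on 5+1+2+4+1 = 13 ballots, Okafor on 4. Weber wins 13–4.
Weber vs Ekwueme: 12 to 5, Weber.
Okafor–Ekwueme: Okafor 14–3.
Only Ekwueme has no wins; Ekwueme is the Condorcet loser.

Ekwueme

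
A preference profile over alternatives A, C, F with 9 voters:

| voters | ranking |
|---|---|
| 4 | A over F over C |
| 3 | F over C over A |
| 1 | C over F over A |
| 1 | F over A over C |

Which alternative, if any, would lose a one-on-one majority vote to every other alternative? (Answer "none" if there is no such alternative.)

C

Head-to-head results (9 voters):
A vs C: 5 to 4, A.
A vs F: F, 5–4.
C vs F: F, 8–1.
C is beaten in every head-to-head and is the Condorcet loser.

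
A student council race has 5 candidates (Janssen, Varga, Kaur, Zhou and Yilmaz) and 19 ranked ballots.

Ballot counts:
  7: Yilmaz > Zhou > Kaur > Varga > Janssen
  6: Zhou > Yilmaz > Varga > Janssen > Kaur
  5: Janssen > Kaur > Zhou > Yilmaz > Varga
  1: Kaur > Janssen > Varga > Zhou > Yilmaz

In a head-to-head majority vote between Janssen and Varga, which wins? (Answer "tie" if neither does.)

Varga

Ballots ranking Janssen above Varga: 5 + 1 = 6.
Ballots ranking Varga above Janssen: 19 − 6 = 13.
Varga wins the head-to-head 13–6.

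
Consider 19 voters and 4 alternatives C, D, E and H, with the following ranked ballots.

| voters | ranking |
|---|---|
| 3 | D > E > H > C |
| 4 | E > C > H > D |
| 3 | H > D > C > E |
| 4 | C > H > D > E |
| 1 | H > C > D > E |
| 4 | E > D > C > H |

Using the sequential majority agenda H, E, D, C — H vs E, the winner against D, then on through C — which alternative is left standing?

D

Round 1: H vs E — 8–11, E advances.
Round 2: E vs D — 8–11, D advances.
Round 3: D vs C — 10–9, D advances.
The agenda winner is D.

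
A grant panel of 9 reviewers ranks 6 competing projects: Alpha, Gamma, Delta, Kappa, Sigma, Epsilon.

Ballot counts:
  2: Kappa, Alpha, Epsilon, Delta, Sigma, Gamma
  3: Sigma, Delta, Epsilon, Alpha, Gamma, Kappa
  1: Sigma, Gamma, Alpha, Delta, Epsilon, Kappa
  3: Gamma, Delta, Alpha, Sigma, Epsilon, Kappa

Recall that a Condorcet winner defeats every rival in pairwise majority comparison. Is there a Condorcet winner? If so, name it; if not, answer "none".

Pairwise majorities:
Alpha vs Gamma: Alpha, 5–4.
Alpha vs Delta: Delta, 6–3.
Alpha vs Kappa: Alpha, 7–2.
Alpha vs Sigma: Alpha, 5–4.
Alpha vs Epsilon: Alpha wins 6–3.
Gamma–Delta: Delta 5–4.
Gamma–Kappa: Gamma 7–2.
Gamma–Sigma: Sigma 6–3.
Gamma–Epsilon: Epsilon 5–4.
Delta–Kappa: Delta 7–2.
Delta–Sigma: Delta 5–4.
Delta–Epsilon: Delta 7–2.
Kappa vs Sigma: Sigma wins 7–2.
Kappa vs Epsilon: Epsilon wins 7–2.
Sigma–Epsilon: Sigma 7–2.
Delta wins every pairwise contest, so Delta is the Condorcet winner.

Delta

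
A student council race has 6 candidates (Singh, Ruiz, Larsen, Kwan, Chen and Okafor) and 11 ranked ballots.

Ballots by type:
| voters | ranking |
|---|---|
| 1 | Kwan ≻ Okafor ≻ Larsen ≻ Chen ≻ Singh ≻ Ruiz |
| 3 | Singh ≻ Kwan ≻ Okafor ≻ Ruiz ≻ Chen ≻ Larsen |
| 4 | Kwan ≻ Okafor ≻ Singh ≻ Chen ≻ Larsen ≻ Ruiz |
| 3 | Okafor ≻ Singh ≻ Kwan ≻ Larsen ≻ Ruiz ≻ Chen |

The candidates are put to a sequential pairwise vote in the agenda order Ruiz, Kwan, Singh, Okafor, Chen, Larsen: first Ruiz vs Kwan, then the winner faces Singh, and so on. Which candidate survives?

Round 1: Ruiz vs Kwan — 0–11, Kwan advances.
Round 2: Kwan vs Singh — 5–6, Singh advances.
Round 3: Singh vs Okafor — 3–8, Okafor advances.
Round 4: Okafor vs Chen — 11–0, Okafor advances.
Round 5: Okafor vs Larsen — 11–0, Okafor advances.
Okafor survives the agenda.

Okafor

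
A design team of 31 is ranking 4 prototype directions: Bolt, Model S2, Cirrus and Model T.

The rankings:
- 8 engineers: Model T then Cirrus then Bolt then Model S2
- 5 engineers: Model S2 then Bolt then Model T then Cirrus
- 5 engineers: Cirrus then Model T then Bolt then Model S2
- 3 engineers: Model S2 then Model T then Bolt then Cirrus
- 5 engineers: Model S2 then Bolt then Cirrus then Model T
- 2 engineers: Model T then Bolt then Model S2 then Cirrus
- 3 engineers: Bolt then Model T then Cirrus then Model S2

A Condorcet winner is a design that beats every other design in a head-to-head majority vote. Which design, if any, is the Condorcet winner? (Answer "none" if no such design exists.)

Model T

Check each pair by majority over 31 ballots:
Bolt vs Model S2: 8+5+2+3 = 18 for Bolt, 13 for Model S2 — Bolt by 18–13.
Bolt vs Cirrus: 18 to 13, Bolt.
Bolt vs Model T: Bolt is ranked higher on 5+5+3 = 13 ballots, Model T on 18. Model T wins 18–13.
Model S2 vs Cirrus: 15 to 16, Cirrus.
Model S2 vs Model T: 5+3+5 = 13 for Model S2, 18 for Model T — Model T by 18–13.
Cirrus vs Model T: Cirrus preferred on 5+5 = 10 ballots; Model T wins 21–10.
Only Model T has no losses; Model T is the Condorcet winner.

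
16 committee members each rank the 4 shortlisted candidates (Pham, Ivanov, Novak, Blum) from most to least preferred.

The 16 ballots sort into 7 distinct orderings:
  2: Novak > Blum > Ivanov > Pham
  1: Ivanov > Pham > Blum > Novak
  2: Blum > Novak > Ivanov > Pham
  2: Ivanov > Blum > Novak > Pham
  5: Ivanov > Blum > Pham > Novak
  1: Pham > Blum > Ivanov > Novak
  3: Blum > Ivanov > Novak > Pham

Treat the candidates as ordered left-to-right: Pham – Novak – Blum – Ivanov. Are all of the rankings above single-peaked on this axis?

no

Axis positions: Pham=1, Novak=2, Blum=3, Ivanov=4.
Group 1 (peak Novak at position 2): ranking walks positions 2-3-4-1, expanding outward from the peak — single-peaked.
Group 2: ranking walks positions 4-1-3-2; Pham is ranked above Blum even though Blum lies between Pham and the peak Ivanov on the axis — preferences dip and rise again. Not single-peaked.
Group 3 (peak Blum at position 3): ranking walks positions 3-2-4-1, expanding outward from the peak — single-peaked.
Group 4 (peak Ivanov at position 4): ranking walks positions 4-3-2-1, expanding outward from the peak — single-peaked.
Group 5: ranking walks positions 4-3-1-2; Pham is ranked above Novak even though Novak lies between Pham and the peak Ivanov on the axis — preferences dip and rise again. Not single-peaked.
Group 6: ranking walks positions 1-3-4-2; Blum is ranked above Novak even though Novak lies between Blum and the peak Pham on the axis — preferences dip and rise again. Not single-peaked.
Group 7 (peak Blum at position 3): ranking walks positions 3-4-2-1, expanding outward from the peak — single-peaked.
Group 2 violates single-peakedness, so the profile is not single-peaked on this axis.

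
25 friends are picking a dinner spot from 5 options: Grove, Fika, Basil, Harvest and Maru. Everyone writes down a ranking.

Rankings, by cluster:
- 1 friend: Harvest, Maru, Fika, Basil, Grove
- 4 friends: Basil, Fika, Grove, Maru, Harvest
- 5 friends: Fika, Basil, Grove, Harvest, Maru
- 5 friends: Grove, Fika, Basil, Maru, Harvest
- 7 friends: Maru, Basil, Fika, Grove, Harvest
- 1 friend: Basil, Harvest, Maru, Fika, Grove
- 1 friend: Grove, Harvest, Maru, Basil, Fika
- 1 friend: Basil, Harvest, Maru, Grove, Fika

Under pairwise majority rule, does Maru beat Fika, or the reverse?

Fika

Ballots ranking Maru above Fika: 1 + 7 + 1 + 1 + 1 = 11.
Ballots ranking Fika above Maru: 25 − 11 = 14.
Fika wins the head-to-head 14–11.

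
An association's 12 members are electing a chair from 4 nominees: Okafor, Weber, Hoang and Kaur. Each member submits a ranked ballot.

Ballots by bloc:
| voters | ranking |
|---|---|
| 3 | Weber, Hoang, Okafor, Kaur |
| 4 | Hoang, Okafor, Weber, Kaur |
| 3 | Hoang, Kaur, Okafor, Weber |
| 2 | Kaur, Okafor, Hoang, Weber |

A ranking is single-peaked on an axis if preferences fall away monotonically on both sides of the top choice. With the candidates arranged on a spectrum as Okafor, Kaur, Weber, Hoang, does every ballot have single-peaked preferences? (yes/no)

Axis positions: Okafor=1, Kaur=2, Weber=3, Hoang=4.
Bloc 1: ranking walks positions 3-4-1-2; Okafor is ranked above Kaur even though Kaur lies between Okafor and the peak Weber on the axis — preferences dip and rise again. Not single-peaked.
Bloc 2: ranking walks positions 4-1-3-2; Okafor is ranked above Weber even though Weber lies between Okafor and the peak Hoang on the axis — preferences dip and rise again. Not single-peaked.
Bloc 3: ranking walks positions 4-2-1-3; Kaur is ranked above Weber even though Weber lies between Kaur and the peak Hoang on the axis — preferences dip and rise again. Not single-peaked.
Bloc 4: ranking walks positions 2-1-4-3; Hoang is ranked above Weber even though Weber lies between Hoang and the peak Kaur on the axis — preferences dip and rise again. Not single-peaked.
Bloc 1 violates single-peakedness, so the profile is not single-peaked on this axis.

no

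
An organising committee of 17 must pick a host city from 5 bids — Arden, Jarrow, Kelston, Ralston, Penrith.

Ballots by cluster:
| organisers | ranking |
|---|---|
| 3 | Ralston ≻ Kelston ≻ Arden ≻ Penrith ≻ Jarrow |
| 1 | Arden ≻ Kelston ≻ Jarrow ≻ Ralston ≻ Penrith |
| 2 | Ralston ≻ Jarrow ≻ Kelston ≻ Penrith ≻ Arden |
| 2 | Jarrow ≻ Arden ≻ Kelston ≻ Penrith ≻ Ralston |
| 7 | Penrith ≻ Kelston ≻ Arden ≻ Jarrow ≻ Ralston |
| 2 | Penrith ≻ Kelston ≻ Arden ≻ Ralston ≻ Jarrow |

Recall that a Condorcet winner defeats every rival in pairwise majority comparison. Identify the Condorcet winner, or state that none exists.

Penrith

Pairwise majorities:
Arden–Jarrow: Arden 13–4.
Arden–Kelston: Kelston 14–3.
Arden vs Ralston: Arden wins 12–5.
Arden–Penrith: Penrith 11–6.
Jarrow–Kelston: Kelston 13–4.
Jarrow vs Ralston: Jarrow, 10–7.
Jarrow vs Penrith: Penrith, 12–5.
Kelston–Ralston: Kelston 12–5.
Kelston vs Penrith: Penrith wins 9–8.
Ralston–Penrith: Penrith 11–6.
Penrith wins every pairwise contest, so Penrith is the Condorcet winner.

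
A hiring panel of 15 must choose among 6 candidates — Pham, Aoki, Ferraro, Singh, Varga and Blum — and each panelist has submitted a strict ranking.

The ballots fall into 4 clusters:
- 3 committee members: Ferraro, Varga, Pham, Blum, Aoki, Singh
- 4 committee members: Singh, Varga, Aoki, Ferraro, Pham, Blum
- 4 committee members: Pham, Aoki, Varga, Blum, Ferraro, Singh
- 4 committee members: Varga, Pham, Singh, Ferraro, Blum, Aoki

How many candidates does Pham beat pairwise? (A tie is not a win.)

4

Pham against each rival (15 committee members):
Pham vs Aoki: Pham, 11–4.
Pham vs Ferraro: 4+4 = 8 for Pham, 7 for Ferraro — Pham by 8–7.
Pham vs Singh: Pham, 11–4.
Pham vs Varga: 4 for Pham, 11 for Varga — Varga by 11–4.
Pham vs Blum: Pham, 15–0.
Pham beats Aoki, Ferraro, Singh, Blum; loses to Varga — 4 pairwise wins.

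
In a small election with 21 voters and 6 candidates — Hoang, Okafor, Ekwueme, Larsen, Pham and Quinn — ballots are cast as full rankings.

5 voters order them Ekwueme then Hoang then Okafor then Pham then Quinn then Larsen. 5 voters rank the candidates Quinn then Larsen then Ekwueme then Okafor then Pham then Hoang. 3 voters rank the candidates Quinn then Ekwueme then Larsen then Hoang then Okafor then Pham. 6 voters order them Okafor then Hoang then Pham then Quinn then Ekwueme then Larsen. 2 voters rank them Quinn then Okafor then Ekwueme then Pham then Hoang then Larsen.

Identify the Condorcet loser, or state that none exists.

Head-to-head results (21 voters):
Hoang–Okafor: Okafor 13–8.
Hoang vs Ekwueme: Ekwueme wins 15–6.
Hoang vs Larsen: Hoang preferred on 5+6+2 = 13 ballots; Hoang wins 13–8.
Hoang vs Pham: Hoang wins 14–7.
Hoang vs Quinn: Hoang is ranked higher on 5+6 = 11 ballots, Quinn on 10. Hoang wins 11–10.
Okafor–Ekwueme: Ekwueme 13–8.
Okafor vs Larsen: Okafor is ranked higher on 5+6+2 = 13 ballots, Larsen on 8. Okafor wins 13–8.
Okafor vs Pham: Okafor preferred on 5+5+3+6+2 = 21 ballots; Okafor wins 21–0.
Okafor–Quinn: Okafor 11–10.
Ekwueme vs Larsen: Ekwueme, 16–5.
Ekwueme vs Pham: 5+5+3+2 = 15 for Ekwueme, 6 for Pham — Ekwueme by 15–6.
Ekwueme vs Quinn: 5 for Ekwueme, 16 for Quinn — Quinn by 16–5.
Larsen vs Pham: Pham wins 13–8.
Larsen vs Quinn: Larsen preferred on 0 ballots; Quinn wins 21–0.
Pham–Quinn: Pham 11–10.
Only Larsen has no wins; Larsen is the Condorcet loser.

Larsen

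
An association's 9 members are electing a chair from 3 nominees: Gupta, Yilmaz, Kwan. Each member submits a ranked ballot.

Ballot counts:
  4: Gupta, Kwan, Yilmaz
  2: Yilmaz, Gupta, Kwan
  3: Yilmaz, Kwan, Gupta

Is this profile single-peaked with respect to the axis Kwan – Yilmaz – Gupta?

Axis positions: Kwan=1, Yilmaz=2, Gupta=3.
Group 1: ranking walks positions 3-1-2; Kwan is ranked above Yilmaz even though Yilmaz lies between Kwan and the peak Gupta on the axis — preferences dip and rise again. Not single-peaked.
Group 2 (peak Yilmaz at position 2): ranking walks positions 2-3-1, expanding outward from the peak — single-peaked.
Group 3 (peak Yilmaz at position 2): ranking walks positions 2-1-3, expanding outward from the peak — single-peaked.
Group 1 violates single-peakedness, so the profile is not single-peaked on this axis.

no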